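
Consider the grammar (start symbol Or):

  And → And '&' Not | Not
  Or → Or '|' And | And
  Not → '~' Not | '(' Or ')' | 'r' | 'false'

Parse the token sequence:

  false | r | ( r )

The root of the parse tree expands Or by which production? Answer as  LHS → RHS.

[Or [Or [Or [And [Not false]]] | [And [Not r]]] | [And [Not ( [Or [And [Not r]]] )]]]

Or → Or '|' And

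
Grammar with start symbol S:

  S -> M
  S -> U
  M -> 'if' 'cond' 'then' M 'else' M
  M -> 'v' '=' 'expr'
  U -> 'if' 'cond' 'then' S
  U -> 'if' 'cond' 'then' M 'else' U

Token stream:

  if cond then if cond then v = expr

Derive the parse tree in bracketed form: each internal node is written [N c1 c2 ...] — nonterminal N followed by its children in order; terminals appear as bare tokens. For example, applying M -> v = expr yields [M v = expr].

S
U
if cond then S
if cond then U
if cond then if cond then S
if cond then if cond then M
if cond then if cond then v = expr

[S [U if cond then [S [U if cond then [S [M v = expr]]]]]]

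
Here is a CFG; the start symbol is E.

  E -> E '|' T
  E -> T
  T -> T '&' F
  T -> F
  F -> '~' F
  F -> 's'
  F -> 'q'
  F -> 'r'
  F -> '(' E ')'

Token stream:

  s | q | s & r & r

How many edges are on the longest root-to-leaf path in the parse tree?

[E [E [E [T [F s]]] | [T [F q]]] | [T [T [T [F s]] & [F r]] & [F r]]]

5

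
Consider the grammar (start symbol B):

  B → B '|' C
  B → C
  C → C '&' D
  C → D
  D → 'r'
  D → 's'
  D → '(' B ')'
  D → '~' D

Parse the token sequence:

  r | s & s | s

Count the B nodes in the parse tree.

[B [B [B [C [D r]]] | [C [C [D s]] & [D s]]] | [C [D s]]]

3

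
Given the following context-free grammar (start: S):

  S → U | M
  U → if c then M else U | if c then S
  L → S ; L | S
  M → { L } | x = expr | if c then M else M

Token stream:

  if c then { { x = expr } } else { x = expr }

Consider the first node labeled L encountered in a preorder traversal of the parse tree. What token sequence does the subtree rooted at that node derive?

{ x = expr }

[S [M if c then [M { [L [S [M { [L [S [M x = expr]]] }]]] }] else [M { [L [S [M x = expr]]] }]]]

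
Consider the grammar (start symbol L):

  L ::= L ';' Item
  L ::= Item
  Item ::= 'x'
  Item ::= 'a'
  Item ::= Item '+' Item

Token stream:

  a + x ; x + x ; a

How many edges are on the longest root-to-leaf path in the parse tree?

[L [L [L [Item [Item a] + [Item x]]] ; [Item [Item x] + [Item x]]] ; [Item a]]

5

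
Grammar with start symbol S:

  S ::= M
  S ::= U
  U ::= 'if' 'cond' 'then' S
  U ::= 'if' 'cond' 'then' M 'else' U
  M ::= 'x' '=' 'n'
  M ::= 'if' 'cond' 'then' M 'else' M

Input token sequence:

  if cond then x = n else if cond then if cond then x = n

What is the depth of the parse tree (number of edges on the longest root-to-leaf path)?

[S [U if cond then [M x = n] else [U if cond then [S [U if cond then [S [M x = n]]]]]]]

7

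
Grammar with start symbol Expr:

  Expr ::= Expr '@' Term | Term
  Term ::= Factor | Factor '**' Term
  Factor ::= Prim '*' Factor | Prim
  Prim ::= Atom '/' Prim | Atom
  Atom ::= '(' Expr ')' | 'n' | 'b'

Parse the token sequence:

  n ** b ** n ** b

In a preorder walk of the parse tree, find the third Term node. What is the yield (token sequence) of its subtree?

[Expr [Term [Factor [Prim [Atom n]]] ** [Term [Factor [Prim [Atom b]]] ** [Term [Factor [Prim [Atom n]]] ** [Term [Factor [Prim [Atom b]]]]]]]]

n ** b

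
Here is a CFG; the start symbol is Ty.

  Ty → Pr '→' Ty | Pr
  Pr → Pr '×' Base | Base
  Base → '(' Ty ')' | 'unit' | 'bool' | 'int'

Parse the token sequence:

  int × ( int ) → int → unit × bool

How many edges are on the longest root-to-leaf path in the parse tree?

[Ty [Pr [Pr [Base int]] × [Base ( [Ty [Pr [Base int]]] )]] → [Ty [Pr [Base int]] → [Ty [Pr [Pr [Base unit]] × [Base bool]]]]]

6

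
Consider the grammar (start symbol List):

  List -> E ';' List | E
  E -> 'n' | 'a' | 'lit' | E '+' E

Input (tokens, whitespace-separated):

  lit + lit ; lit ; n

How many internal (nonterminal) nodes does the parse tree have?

8

[List [E [E lit] + [E lit]] ; [List [E lit] ; [List [E n]]]]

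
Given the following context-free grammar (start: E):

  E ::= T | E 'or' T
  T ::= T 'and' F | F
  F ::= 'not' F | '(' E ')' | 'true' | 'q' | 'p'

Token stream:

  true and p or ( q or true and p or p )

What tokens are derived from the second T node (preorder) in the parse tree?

[E [E [T [T [F true]] and [F p]]] or [T [F ( [E [E [E [T [F q]]] or [T [T [F true]] and [F p]]] or [T [F p]]] )]]]

true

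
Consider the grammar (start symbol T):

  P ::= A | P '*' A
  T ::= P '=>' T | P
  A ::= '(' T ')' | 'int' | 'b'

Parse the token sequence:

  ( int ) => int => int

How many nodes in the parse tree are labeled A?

4

[T [P [A ( [T [P [A int]]] )]] => [T [P [A int]] => [T [P [A int]]]]]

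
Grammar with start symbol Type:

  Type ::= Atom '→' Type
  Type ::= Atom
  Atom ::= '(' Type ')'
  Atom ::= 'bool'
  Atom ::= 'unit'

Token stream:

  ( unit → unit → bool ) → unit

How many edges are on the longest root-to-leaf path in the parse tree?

6

[Type [Atom ( [Type [Atom unit] → [Type [Atom unit] → [Type [Atom bool]]]] )] → [Type [Atom unit]]]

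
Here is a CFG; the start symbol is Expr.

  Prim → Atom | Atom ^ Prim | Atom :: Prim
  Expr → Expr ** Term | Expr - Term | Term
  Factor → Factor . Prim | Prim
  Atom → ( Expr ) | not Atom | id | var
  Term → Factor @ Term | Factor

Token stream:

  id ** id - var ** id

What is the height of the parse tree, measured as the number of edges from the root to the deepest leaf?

[Expr [Expr [Expr [Expr [Term [Factor [Prim [Atom id]]]]] ** [Term [Factor [Prim [Atom id]]]]] - [Term [Factor [Prim [Atom var]]]]] ** [Term [Factor [Prim [Atom id]]]]]

8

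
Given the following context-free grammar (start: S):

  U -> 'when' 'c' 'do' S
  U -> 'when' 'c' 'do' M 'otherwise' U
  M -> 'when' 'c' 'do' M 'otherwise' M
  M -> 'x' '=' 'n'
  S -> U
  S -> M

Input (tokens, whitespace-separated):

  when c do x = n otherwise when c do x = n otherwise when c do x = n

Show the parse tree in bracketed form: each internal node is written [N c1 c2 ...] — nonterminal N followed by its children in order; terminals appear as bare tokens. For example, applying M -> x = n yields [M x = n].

S
U
when c do M otherwise U
when c do x = n otherwise U
when c do x = n otherwise when c do M otherwise U
when c do x = n otherwise when c do x = n otherwise U
when c do x = n otherwise when c do x = n otherwise when c do S
when c do x = n otherwise when c do x = n otherwise when c do M
when c do x = n otherwise when c do x = n otherwise when c do x = n

[S [U when c do [M x = n] otherwise [U when c do [M x = n] otherwise [U when c do [S [M x = n]]]]]]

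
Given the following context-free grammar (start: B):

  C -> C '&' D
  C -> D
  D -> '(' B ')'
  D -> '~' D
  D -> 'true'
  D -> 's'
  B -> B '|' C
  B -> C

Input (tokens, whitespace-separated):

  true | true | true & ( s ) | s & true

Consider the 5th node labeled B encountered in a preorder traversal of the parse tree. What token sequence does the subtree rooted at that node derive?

[B [B [B [B [C [D true]]] | [C [D true]]] | [C [C [D true]] & [D ( [B [C [D s]]] )]]] | [C [C [D s]] & [D true]]]

s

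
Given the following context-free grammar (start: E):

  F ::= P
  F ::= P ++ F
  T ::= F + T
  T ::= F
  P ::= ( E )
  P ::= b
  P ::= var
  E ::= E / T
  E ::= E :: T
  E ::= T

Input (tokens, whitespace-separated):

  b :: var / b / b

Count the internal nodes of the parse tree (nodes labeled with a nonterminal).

[E [E [E [E [T [F [P b]]]] :: [T [F [P var]]]] / [T [F [P b]]]] / [T [F [P b]]]]

16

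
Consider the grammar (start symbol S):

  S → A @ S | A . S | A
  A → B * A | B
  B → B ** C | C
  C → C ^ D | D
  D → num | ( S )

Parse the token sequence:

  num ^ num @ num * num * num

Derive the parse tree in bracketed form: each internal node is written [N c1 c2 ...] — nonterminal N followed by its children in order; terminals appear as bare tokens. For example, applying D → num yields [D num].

[S [A [B [C [C [D num]] ^ [D num]]]] @ [S [A [B [C [D num]]] * [A [B [C [D num]]] * [A [B [C [D num]]]]]]]]

S
A @ S
B @ S
C @ S
C ^ D @ S
D ^ D @ S
num ^ D @ S
num ^ num @ S
num ^ num @ A
num ^ num @ B * A
num ^ num @ C * A
num ^ num @ D * A
num ^ num @ num * A
num ^ num @ num * B * A
num ^ num @ num * C * A
num ^ num @ num * D * A
num ^ num @ num * num * A
num ^ num @ num * num * B
num ^ num @ num * num * C
num ^ num @ num * num * D
num ^ num @ num * num * num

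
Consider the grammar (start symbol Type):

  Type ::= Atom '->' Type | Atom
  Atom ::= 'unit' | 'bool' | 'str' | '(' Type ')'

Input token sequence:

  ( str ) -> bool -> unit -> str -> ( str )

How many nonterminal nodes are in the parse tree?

[Type [Atom ( [Type [Atom str]] )] -> [Type [Atom bool] -> [Type [Atom unit] -> [Type [Atom str] -> [Type [Atom ( [Type [Atom str]] )]]]]]]

14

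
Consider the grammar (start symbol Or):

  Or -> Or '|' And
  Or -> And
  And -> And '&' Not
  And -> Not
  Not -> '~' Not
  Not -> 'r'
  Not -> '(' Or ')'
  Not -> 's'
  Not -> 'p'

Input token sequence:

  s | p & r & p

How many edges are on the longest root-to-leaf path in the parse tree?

5

[Or [Or [And [Not s]]] | [And [And [And [Not p]] & [Not r]] & [Not p]]]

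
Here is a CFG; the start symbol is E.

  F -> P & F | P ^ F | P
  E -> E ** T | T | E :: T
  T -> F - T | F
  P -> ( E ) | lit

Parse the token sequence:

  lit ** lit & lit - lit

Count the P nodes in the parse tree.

4

[E [E [T [F [P lit]]]] ** [T [F [P lit] & [F [P lit]]] - [T [F [P lit]]]]]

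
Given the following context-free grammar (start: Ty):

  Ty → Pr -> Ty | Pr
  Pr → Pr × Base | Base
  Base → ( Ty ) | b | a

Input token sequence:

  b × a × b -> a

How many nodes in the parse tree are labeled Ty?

[Ty [Pr [Pr [Pr [Base b]] × [Base a]] × [Base b]] -> [Ty [Pr [Base a]]]]

2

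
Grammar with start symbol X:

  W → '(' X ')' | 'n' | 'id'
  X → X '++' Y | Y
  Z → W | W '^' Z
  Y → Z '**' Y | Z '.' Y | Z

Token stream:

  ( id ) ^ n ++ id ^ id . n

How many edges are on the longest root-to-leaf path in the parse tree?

[X [X [Y [Z [W ( [X [Y [Z [W id]]]] )] ^ [Z [W n]]]]] ++ [Y [Z [W id] ^ [Z [W id]]] . [Y [Z [W n]]]]]

9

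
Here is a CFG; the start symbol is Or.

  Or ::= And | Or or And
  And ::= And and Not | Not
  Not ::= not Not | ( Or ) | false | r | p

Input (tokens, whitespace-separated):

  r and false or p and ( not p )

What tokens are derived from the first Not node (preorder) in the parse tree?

r

[Or [Or [And [And [Not r]] and [Not false]]] or [And [And [Not p]] and [Not ( [Or [And [Not not [Not p]]]] )]]]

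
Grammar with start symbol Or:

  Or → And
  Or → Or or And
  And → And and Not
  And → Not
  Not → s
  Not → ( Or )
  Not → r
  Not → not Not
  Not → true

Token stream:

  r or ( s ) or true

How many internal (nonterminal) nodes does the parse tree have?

12

[Or [Or [Or [And [Not r]]] or [And [Not ( [Or [And [Not s]]] )]]] or [And [Not true]]]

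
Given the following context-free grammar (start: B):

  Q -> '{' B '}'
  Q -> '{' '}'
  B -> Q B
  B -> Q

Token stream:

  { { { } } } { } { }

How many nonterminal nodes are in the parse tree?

[B [Q { [B [Q { [B [Q { }]] }]] }] [B [Q { }] [B [Q { }]]]]

10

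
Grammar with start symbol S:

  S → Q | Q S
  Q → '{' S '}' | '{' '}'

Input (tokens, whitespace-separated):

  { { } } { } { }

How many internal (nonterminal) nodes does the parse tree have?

[S [Q { [S [Q { }]] }] [S [Q { }] [S [Q { }]]]]

8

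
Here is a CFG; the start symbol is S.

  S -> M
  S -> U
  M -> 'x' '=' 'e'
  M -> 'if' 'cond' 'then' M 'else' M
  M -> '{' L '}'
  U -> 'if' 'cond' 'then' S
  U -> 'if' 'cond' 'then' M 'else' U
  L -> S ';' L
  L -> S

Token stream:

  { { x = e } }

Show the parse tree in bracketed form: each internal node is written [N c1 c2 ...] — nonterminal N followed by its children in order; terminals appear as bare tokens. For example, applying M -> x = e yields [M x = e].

[S [M { [L [S [M { [L [S [M x = e]]] }]]] }]]

S
M
{ L }
{ S }
{ M }
{ { L } }
{ { S } }
{ { M } }
{ { x = e } }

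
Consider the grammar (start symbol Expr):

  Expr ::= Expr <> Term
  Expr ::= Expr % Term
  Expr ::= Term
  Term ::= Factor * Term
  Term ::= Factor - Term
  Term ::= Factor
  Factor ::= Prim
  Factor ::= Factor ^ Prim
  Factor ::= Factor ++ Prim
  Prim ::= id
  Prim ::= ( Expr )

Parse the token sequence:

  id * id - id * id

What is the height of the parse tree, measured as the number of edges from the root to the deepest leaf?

7

[Expr [Term [Factor [Prim id]] * [Term [Factor [Prim id]] - [Term [Factor [Prim id]] * [Term [Factor [Prim id]]]]]]]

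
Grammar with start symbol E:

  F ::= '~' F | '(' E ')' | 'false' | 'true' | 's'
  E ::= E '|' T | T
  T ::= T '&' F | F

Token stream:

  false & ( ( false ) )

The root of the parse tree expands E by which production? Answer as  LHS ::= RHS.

[E [T [T [F false]] & [F ( [E [T [F ( [E [T [F false]]] )]]] )]]]

E ::= T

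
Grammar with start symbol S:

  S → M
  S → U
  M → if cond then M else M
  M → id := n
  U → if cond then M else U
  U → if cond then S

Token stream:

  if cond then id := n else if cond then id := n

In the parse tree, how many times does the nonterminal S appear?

2

[S [U if cond then [M id := n] else [U if cond then [S [M id := n]]]]]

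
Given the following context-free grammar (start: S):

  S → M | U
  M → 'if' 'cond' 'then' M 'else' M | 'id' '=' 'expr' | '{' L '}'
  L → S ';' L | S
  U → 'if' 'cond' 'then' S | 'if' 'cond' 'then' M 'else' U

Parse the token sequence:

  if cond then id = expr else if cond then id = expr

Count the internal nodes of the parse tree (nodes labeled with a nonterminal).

[S [U if cond then [M id = expr] else [U if cond then [S [M id = expr]]]]]

6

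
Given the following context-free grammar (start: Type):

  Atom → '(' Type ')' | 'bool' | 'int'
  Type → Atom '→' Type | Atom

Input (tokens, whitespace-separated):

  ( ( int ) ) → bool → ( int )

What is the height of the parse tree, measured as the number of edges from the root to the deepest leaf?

[Type [Atom ( [Type [Atom ( [Type [Atom int]] )]] )] → [Type [Atom bool] → [Type [Atom ( [Type [Atom int]] )]]]]

6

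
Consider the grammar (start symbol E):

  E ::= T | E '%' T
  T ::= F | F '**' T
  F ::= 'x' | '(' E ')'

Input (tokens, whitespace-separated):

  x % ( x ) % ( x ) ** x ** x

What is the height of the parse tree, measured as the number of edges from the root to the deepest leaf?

[E [E [E [T [F x]]] % [T [F ( [E [T [F x]]] )]]] % [T [F ( [E [T [F x]]] )] ** [T [F x] ** [T [F x]]]]]

7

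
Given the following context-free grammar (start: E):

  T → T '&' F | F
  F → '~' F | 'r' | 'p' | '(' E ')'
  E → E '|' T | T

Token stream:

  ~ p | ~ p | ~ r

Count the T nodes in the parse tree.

3

[E [E [E [T [F ~ [F p]]]] | [T [F ~ [F p]]]] | [T [F ~ [F r]]]]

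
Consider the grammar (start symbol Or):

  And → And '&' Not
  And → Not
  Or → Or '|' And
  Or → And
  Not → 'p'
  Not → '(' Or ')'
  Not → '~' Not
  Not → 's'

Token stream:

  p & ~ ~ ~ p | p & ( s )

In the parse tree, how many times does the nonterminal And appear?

5

[Or [Or [And [And [Not p]] & [Not ~ [Not ~ [Not ~ [Not p]]]]]] | [And [And [Not p]] & [Not ( [Or [And [Not s]]] )]]]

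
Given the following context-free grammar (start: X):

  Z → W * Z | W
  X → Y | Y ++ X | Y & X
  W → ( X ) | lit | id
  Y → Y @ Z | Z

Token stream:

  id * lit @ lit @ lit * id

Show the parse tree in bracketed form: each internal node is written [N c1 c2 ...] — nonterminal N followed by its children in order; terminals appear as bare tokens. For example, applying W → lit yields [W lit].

X
Y
Y @ Z
Y @ Z @ Z
Z @ Z @ Z
W * Z @ Z @ Z
id * Z @ Z @ Z
id * W @ Z @ Z
id * lit @ Z @ Z
id * lit @ W @ Z
id * lit @ lit @ Z
id * lit @ lit @ W * Z
id * lit @ lit @ lit * Z
id * lit @ lit @ lit * W
id * lit @ lit @ lit * id

[X [Y [Y [Y [Z [W id] * [Z [W lit]]]] @ [Z [W lit]]] @ [Z [W lit] * [Z [W id]]]]]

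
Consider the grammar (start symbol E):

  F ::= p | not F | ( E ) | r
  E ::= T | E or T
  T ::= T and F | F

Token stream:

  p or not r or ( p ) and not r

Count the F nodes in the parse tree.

7

[E [E [E [T [F p]]] or [T [F not [F r]]]] or [T [T [F ( [E [T [F p]]] )]] and [F not [F r]]]]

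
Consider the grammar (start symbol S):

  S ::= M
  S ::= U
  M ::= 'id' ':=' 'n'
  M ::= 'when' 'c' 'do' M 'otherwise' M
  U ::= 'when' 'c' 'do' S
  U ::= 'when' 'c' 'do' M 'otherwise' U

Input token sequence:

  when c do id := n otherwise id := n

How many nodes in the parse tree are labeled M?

[S [M when c do [M id := n] otherwise [M id := n]]]

3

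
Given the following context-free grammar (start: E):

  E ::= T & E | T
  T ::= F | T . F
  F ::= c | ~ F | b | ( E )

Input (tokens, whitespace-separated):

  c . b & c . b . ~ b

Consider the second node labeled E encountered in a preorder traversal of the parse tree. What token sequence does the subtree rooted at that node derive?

[E [T [T [F c]] . [F b]] & [E [T [T [T [F c]] . [F b]] . [F ~ [F b]]]]]

c . b . ~ b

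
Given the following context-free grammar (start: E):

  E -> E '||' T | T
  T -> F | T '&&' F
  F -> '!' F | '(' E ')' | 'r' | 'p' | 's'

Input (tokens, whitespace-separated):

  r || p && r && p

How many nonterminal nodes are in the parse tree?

[E [E [T [F r]]] || [T [T [T [F p]] && [F r]] && [F p]]]

10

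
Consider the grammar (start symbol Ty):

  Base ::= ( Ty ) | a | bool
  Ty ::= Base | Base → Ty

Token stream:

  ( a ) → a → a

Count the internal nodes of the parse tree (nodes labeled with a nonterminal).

8

[Ty [Base ( [Ty [Base a]] )] → [Ty [Base a] → [Ty [Base a]]]]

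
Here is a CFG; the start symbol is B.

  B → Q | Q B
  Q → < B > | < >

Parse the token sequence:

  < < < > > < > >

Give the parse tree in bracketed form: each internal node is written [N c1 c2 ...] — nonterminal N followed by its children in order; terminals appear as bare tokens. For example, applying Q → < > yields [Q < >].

[B [Q < [B [Q < [B [Q < >]] >] [B [Q < >]]] >]]

B
Q
< B >
< Q B >
< < B > B >
< < Q > B >
< < < > > B >
< < < > > Q >
< < < > > < > >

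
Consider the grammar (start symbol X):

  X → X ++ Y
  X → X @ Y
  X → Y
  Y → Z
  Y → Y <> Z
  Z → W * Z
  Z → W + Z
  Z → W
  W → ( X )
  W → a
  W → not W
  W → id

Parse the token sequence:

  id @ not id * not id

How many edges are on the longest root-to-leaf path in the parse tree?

6

[X [X [Y [Z [W id]]]] @ [Y [Z [W not [W id]] * [Z [W not [W id]]]]]]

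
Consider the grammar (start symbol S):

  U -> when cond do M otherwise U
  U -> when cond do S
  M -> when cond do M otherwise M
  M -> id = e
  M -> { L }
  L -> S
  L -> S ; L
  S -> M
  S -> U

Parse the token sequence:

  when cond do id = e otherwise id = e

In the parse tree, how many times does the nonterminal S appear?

1

[S [M when cond do [M id = e] otherwise [M id = e]]]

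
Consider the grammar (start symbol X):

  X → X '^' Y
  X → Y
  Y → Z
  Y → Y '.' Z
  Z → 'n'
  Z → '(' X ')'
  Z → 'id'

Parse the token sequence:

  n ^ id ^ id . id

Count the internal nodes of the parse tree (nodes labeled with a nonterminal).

11

[X [X [X [Y [Z n]]] ^ [Y [Z id]]] ^ [Y [Y [Z id]] . [Z id]]]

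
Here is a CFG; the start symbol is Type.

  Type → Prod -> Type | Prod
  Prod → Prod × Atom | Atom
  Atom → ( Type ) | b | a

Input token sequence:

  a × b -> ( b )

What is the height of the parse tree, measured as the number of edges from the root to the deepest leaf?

[Type [Prod [Prod [Atom a]] × [Atom b]] -> [Type [Prod [Atom ( [Type [Prod [Atom b]]] )]]]]

7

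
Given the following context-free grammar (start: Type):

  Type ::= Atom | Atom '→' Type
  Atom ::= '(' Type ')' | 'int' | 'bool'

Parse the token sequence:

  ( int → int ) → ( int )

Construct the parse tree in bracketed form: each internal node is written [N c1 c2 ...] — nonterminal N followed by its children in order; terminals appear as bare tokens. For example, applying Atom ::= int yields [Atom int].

[Type [Atom ( [Type [Atom int] → [Type [Atom int]]] )] → [Type [Atom ( [Type [Atom int]] )]]]

Type
Atom → Type
( Type ) → Type
( Atom → Type ) → Type
( int → Type ) → Type
( int → Atom ) → Type
( int → int ) → Type
( int → int ) → Atom
( int → int ) → ( Type )
( int → int ) → ( Atom )
( int → int ) → ( int )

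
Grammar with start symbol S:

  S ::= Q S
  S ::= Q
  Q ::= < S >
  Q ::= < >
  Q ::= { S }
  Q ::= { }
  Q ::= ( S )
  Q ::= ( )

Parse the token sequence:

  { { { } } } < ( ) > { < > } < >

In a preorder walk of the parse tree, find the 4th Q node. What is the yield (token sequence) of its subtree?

[S [Q { [S [Q { [S [Q { }]] }]] }] [S [Q < [S [Q ( )]] >] [S [Q { [S [Q < >]] }] [S [Q < >]]]]]

< ( ) >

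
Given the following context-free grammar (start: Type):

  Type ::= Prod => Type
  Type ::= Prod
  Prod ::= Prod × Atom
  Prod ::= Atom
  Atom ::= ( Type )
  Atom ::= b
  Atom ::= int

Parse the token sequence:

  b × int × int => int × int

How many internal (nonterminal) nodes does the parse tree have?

[Type [Prod [Prod [Prod [Atom b]] × [Atom int]] × [Atom int]] => [Type [Prod [Prod [Atom int]] × [Atom int]]]]

12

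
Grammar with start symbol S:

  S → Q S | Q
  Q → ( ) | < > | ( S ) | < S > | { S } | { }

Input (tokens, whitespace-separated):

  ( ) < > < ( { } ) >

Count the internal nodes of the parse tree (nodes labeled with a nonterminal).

10

[S [Q ( )] [S [Q < >] [S [Q < [S [Q ( [S [Q { }]] )]] >]]]]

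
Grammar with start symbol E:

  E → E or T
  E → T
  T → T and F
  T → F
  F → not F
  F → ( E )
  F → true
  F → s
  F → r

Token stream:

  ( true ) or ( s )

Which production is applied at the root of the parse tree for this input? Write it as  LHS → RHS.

E → E or T

[E [E [T [F ( [E [T [F true]]] )]]] or [T [F ( [E [T [F s]]] )]]]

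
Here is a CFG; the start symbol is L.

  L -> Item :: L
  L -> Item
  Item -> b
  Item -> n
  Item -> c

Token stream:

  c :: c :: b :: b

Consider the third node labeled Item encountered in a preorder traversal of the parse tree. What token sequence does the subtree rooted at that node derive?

b

[L [Item c] :: [L [Item c] :: [L [Item b] :: [L [Item b]]]]]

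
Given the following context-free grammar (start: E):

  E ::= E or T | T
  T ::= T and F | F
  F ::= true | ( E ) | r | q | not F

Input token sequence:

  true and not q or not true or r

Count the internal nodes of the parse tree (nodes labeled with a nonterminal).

13

[E [E [E [T [T [F true]] and [F not [F q]]]] or [T [F not [F true]]]] or [T [F r]]]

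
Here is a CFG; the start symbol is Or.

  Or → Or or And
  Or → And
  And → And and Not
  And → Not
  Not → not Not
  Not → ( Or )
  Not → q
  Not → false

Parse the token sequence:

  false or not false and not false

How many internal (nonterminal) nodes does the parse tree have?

[Or [Or [And [Not false]]] or [And [And [Not not [Not false]]] and [Not not [Not false]]]]

10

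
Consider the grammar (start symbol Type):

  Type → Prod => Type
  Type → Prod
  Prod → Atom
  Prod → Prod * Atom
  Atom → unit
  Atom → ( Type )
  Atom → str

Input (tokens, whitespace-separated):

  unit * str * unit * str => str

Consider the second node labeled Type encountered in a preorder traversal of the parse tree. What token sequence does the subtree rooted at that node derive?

[Type [Prod [Prod [Prod [Prod [Atom unit]] * [Atom str]] * [Atom unit]] * [Atom str]] => [Type [Prod [Atom str]]]]

str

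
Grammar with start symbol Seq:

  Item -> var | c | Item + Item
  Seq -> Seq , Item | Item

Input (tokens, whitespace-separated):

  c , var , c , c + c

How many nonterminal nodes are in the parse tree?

10

[Seq [Seq [Seq [Seq [Item c]] , [Item var]] , [Item c]] , [Item [Item c] + [Item c]]]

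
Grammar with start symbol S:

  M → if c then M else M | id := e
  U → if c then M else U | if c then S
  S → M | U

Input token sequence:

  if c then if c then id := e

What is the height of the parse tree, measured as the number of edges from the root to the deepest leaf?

[S [U if c then [S [U if c then [S [M id := e]]]]]]

6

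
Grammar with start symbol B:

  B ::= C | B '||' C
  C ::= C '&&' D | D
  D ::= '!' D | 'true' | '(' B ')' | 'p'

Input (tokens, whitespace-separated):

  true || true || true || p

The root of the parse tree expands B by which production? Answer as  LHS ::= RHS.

[B [B [B [B [C [D true]]] || [C [D true]]] || [C [D true]]] || [C [D p]]]

B ::= B '||' C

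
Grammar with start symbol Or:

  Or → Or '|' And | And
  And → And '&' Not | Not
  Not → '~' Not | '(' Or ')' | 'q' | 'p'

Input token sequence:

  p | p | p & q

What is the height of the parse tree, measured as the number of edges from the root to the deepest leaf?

5

[Or [Or [Or [And [Not p]]] | [And [Not p]]] | [And [And [Not p]] & [Not q]]]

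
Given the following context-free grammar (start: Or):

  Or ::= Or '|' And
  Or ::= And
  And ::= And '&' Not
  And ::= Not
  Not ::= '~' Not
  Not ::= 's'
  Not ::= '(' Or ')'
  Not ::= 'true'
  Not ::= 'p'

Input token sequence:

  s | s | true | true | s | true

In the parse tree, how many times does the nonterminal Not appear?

6

[Or [Or [Or [Or [Or [Or [And [Not s]]] | [And [Not s]]] | [And [Not true]]] | [And [Not true]]] | [And [Not s]]] | [And [Not true]]]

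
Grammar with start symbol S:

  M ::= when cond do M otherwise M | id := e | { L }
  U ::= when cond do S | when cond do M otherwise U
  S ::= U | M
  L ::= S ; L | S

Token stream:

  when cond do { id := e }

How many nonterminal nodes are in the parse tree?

[S [U when cond do [S [M { [L [S [M id := e]]] }]]]]

7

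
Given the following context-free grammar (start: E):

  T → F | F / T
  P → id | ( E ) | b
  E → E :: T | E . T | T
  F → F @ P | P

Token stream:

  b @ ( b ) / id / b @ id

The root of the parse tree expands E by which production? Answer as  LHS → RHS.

E → T

[E [T [F [F [P b]] @ [P ( [E [T [F [P b]]]] )]] / [T [F [P id]] / [T [F [F [P b]] @ [P id]]]]]]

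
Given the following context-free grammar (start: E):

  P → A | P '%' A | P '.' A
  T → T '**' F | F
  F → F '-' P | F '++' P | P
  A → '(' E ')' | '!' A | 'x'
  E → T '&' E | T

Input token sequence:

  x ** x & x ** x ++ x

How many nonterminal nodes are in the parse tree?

21

[E [T [T [F [P [A x]]]] ** [F [P [A x]]]] & [E [T [T [F [P [A x]]]] ** [F [F [P [A x]]] ++ [P [A x]]]]]]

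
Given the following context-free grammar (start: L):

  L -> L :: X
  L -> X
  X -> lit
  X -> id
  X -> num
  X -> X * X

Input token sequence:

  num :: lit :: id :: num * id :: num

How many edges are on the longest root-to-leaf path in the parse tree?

[L [L [L [L [L [X num]] :: [X lit]] :: [X id]] :: [X [X num] * [X id]]] :: [X num]]

6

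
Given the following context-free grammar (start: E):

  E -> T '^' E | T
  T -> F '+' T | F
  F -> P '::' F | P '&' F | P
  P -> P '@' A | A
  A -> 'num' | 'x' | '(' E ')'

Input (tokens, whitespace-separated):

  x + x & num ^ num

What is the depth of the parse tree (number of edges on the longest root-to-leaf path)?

[E [T [F [P [A x]]] + [T [F [P [A x]] & [F [P [A num]]]]]] ^ [E [T [F [P [A num]]]]]]

7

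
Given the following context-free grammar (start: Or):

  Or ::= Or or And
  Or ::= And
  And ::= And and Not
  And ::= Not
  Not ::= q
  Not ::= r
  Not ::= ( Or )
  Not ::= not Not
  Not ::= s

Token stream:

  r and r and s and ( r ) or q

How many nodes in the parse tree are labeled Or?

[Or [Or [And [And [And [And [Not r]] and [Not r]] and [Not s]] and [Not ( [Or [And [Not r]]] )]]] or [And [Not q]]]

3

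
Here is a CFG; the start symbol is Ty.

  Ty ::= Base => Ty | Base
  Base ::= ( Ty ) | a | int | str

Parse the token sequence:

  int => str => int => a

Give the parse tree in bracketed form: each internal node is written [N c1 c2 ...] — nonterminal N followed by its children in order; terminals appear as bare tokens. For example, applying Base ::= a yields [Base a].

Ty
Base => Ty
int => Ty
int => Base => Ty
int => str => Ty
int => str => Base => Ty
int => str => int => Ty
int => str => int => Base
int => str => int => a

[Ty [Base int] => [Ty [Base str] => [Ty [Base int] => [Ty [Base a]]]]]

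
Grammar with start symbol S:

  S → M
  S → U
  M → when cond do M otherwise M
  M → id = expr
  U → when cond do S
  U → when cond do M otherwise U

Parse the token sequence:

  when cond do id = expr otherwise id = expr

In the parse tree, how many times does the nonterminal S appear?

1

[S [M when cond do [M id = expr] otherwise [M id = expr]]]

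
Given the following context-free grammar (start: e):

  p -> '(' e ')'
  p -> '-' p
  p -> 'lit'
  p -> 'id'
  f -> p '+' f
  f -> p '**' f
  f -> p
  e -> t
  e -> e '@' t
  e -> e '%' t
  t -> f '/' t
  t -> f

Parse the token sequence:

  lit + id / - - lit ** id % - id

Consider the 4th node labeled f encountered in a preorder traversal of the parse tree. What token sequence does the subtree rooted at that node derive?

[e [e [t [f [p lit] + [f [p id]]] / [t [f [p - [p - [p lit]]] ** [f [p id]]]]]] % [t [f [p - [p id]]]]]

id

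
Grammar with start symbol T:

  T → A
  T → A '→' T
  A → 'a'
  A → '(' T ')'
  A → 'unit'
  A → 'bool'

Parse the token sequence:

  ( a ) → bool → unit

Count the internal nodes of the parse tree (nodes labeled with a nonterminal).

8

[T [A ( [T [A a]] )] → [T [A bool] → [T [A unit]]]]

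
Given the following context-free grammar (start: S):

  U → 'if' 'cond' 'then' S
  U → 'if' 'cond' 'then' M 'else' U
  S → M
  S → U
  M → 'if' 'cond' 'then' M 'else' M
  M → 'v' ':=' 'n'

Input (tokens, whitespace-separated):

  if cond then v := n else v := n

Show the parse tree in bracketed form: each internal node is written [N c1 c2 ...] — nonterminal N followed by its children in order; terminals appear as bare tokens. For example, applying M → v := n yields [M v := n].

S
M
if cond then M else M
if cond then v := n else M
if cond then v := n else v := n

[S [M if cond then [M v := n] else [M v := n]]]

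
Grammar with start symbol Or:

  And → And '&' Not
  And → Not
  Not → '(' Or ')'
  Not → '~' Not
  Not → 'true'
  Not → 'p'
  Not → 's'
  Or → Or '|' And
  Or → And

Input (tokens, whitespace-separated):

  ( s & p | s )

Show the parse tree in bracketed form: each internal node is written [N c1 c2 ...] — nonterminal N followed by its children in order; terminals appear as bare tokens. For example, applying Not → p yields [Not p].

Or
And
Not
( Or )
( Or | And )
( And | And )
( And & Not | And )
( Not & Not | And )
( s & Not | And )
( s & p | And )
( s & p | Not )
( s & p | s )

[Or [And [Not ( [Or [Or [And [And [Not s]] & [Not p]]] | [And [Not s]]] )]]]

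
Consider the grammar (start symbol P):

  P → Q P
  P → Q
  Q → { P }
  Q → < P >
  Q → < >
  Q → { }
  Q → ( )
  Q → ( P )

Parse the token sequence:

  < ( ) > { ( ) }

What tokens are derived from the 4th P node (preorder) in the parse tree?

[P [Q < [P [Q ( )]] >] [P [Q { [P [Q ( )]] }]]]

( )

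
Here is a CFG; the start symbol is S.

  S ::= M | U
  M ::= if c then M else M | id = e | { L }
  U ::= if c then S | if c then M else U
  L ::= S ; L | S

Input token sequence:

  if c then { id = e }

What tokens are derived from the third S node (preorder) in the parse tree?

id = e

[S [U if c then [S [M { [L [S [M id = e]]] }]]]]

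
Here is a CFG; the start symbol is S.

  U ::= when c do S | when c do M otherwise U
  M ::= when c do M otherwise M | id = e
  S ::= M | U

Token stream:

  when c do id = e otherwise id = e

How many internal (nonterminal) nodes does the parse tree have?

[S [M when c do [M id = e] otherwise [M id = e]]]

4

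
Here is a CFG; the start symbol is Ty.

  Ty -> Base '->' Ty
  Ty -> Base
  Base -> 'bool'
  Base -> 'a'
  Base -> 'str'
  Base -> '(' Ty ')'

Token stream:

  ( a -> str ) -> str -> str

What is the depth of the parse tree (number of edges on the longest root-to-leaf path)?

[Ty [Base ( [Ty [Base a] -> [Ty [Base str]]] )] -> [Ty [Base str] -> [Ty [Base str]]]]

5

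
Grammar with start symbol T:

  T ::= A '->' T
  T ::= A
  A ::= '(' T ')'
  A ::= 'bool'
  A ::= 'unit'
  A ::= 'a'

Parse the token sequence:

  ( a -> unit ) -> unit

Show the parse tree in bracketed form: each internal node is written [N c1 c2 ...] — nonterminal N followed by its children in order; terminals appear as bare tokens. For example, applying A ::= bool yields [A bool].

[T [A ( [T [A a] -> [T [A unit]]] )] -> [T [A unit]]]

T
A -> T
( T ) -> T
( A -> T ) -> T
( a -> T ) -> T
( a -> A ) -> T
( a -> unit ) -> T
( a -> unit ) -> A
( a -> unit ) -> unit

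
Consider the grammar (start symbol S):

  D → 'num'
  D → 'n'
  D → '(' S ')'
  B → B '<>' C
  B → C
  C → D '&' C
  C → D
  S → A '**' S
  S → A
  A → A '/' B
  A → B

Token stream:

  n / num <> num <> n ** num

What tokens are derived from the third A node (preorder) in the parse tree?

[S [A [A [B [C [D n]]]] / [B [B [B [C [D num]]] <> [C [D num]]] <> [C [D n]]]] ** [S [A [B [C [D num]]]]]]

num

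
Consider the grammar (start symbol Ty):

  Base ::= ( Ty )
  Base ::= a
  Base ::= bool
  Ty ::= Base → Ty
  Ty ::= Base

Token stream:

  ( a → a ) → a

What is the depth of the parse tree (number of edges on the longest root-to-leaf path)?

5

[Ty [Base ( [Ty [Base a] → [Ty [Base a]]] )] → [Ty [Base a]]]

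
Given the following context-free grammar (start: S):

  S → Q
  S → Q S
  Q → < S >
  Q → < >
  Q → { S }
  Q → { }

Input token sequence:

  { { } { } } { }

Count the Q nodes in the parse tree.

[S [Q { [S [Q { }] [S [Q { }]]] }] [S [Q { }]]]

4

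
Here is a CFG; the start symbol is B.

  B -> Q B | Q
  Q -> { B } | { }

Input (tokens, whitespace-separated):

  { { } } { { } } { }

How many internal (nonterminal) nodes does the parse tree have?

10

[B [Q { [B [Q { }]] }] [B [Q { [B [Q { }]] }] [B [Q { }]]]]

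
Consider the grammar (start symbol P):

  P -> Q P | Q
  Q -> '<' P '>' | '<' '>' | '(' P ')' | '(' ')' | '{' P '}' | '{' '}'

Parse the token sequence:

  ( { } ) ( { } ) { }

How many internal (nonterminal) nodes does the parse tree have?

10

[P [Q ( [P [Q { }]] )] [P [Q ( [P [Q { }]] )] [P [Q { }]]]]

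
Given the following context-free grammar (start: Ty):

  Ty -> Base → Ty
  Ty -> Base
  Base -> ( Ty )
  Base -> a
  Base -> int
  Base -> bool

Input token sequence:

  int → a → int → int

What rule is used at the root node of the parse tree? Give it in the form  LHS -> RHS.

[Ty [Base int] → [Ty [Base a] → [Ty [Base int] → [Ty [Base int]]]]]

Ty -> Base → Ty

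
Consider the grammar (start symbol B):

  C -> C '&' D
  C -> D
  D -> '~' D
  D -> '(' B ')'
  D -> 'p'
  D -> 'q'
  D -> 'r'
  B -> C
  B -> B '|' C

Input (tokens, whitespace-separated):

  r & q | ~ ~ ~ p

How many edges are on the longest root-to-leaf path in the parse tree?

6

[B [B [C [C [D r]] & [D q]]] | [C [D ~ [D ~ [D ~ [D p]]]]]]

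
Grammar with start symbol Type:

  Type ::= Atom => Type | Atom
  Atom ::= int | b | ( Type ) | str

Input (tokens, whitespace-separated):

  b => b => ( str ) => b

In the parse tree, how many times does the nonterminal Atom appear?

5

[Type [Atom b] => [Type [Atom b] => [Type [Atom ( [Type [Atom str]] )] => [Type [Atom b]]]]]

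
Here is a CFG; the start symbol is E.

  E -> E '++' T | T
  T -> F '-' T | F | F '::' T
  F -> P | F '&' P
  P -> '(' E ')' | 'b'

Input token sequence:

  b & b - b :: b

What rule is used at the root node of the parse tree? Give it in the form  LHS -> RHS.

E -> T

[E [T [F [F [P b]] & [P b]] - [T [F [P b]] :: [T [F [P b]]]]]]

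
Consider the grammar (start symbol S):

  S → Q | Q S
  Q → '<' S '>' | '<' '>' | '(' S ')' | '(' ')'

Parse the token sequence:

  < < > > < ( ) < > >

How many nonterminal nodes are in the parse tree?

[S [Q < [S [Q < >]] >] [S [Q < [S [Q ( )] [S [Q < >]]] >]]]

10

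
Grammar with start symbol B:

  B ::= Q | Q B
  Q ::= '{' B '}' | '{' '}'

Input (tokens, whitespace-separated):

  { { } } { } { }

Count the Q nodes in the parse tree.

[B [Q { [B [Q { }]] }] [B [Q { }] [B [Q { }]]]]

4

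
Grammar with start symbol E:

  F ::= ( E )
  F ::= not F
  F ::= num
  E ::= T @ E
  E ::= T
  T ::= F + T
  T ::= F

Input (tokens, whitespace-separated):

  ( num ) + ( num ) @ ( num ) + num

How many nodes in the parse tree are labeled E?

5

[E [T [F ( [E [T [F num]]] )] + [T [F ( [E [T [F num]]] )]]] @ [E [T [F ( [E [T [F num]]] )] + [T [F num]]]]]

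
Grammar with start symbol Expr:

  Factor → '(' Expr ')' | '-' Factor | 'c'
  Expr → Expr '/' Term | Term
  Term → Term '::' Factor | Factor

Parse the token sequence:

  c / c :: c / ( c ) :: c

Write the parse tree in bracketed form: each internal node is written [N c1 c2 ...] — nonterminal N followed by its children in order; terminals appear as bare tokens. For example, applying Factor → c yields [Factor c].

Expr
Expr / Term
Expr / Term / Term
Term / Term / Term
Factor / Term / Term
c / Term / Term
c / Term :: Factor / Term
c / Factor :: Factor / Term
c / c :: Factor / Term
c / c :: c / Term
c / c :: c / Term :: Factor
c / c :: c / Factor :: Factor
c / c :: c / ( Expr ) :: Factor
c / c :: c / ( Term ) :: Factor
c / c :: c / ( Factor ) :: Factor
c / c :: c / ( c ) :: Factor
c / c :: c / ( c ) :: c

[Expr [Expr [Expr [Term [Factor c]]] / [Term [Term [Factor c]] :: [Factor c]]] / [Term [Term [Factor ( [Expr [Term [Factor c]]] )]] :: [Factor c]]]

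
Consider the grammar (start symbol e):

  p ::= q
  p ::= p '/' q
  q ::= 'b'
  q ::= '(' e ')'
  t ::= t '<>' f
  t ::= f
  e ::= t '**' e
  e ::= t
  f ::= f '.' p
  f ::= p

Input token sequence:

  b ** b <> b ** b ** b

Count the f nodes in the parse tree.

[e [t [f [p [q b]]]] ** [e [t [t [f [p [q b]]]] <> [f [p [q b]]]] ** [e [t [f [p [q b]]]] ** [e [t [f [p [q b]]]]]]]]

5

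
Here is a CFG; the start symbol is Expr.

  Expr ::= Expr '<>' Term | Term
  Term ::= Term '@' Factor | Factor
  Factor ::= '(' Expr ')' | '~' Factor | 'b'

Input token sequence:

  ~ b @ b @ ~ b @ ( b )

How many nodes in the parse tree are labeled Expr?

[Expr [Term [Term [Term [Term [Factor ~ [Factor b]]] @ [Factor b]] @ [Factor ~ [Factor b]]] @ [Factor ( [Expr [Term [Factor b]]] )]]]

2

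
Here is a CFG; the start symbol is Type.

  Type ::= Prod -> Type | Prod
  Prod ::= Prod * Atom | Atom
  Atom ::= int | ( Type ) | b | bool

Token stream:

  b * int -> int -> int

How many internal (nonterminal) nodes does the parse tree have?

[Type [Prod [Prod [Atom b]] * [Atom int]] -> [Type [Prod [Atom int]] -> [Type [Prod [Atom int]]]]]

11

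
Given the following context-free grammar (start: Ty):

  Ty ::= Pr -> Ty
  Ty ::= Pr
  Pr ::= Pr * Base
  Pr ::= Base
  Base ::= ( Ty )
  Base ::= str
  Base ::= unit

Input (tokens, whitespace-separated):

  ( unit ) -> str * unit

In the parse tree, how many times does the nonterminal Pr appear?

4

[Ty [Pr [Base ( [Ty [Pr [Base unit]]] )]] -> [Ty [Pr [Pr [Base str]] * [Base unit]]]]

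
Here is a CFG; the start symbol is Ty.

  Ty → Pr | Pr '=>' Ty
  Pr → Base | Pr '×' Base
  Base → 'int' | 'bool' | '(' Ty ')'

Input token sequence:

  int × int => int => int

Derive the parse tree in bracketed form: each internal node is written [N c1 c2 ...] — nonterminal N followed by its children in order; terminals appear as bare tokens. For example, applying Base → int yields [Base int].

Ty
Pr => Ty
Pr × Base => Ty
Base × Base => Ty
int × Base => Ty
int × int => Ty
int × int => Pr => Ty
int × int => Base => Ty
int × int => int => Ty
int × int => int => Pr
int × int => int => Base
int × int => int => int

[Ty [Pr [Pr [Base int]] × [Base int]] => [Ty [Pr [Base int]] => [Ty [Pr [Base int]]]]]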